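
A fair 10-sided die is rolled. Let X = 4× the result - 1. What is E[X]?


E[die] = (1+10)/2 = 11/2
E[X] = 4×11/2 - 1 = 21

E[X] = 21


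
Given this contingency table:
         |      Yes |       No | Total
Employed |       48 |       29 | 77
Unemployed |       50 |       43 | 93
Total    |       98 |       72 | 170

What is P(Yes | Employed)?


P(Yes | Employed) = 48/(48+29) = 48/77

P(Yes|Employed) = 48/77 ≈ 62.34%


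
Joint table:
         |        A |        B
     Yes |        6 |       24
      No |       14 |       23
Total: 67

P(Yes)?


P(Yes) = (6+24)/67 = 30/67

P(Yes) = 30/67 ≈ 44.78%


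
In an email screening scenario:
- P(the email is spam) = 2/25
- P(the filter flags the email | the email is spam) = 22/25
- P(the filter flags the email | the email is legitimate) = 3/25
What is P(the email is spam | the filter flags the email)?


Using Bayes' theorem:
P(A|B) = P(B|A)·P(A) / P(B)

P(the filter flags the email) = 22/25 × 2/25 + 3/25 × 23/25
= 44/625 + 69/625 = 113/625

P(the email is spam|the filter flags the email) = (44/625) / (113/625) = 44/113

P(the email is spam|the filter flags the email) = 44/113 ≈ 38.94%


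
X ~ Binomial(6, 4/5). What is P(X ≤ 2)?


P(X ≤ 2) = Σ P(X=i) for i=0..2
P(X=0) = 1/15625
P(X=1) = 24/15625
P(X=2) = 48/3125
Sum = 53/3125

P(X ≤ 2) = 53/3125 ≈ 1.70%


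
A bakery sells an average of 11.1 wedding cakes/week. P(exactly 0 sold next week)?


Poisson(λ=11.1): P(X=0) = e^(-λ)×λ^k/k!
= e^(-11.1) × 11.1^0 / 0!
≈ 1.511232382e-05 × 1 / 1 ≈ 0.000015

P(X=0) ≈ 0.000015 ≈ 0.00%


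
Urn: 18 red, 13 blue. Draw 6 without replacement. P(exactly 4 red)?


Hypergeometric: C(18,4)×C(13,2)/C(31,6)
= 3060×78/736281 = 2040/6293

P(X=4) = 2040/6293 ≈ 32.42%


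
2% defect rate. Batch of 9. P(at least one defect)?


P(all good) = (49/50)^9 = 1628413597910449/1953125000000000
P(≥1 defect) = 324711402089551/1953125000000000

P = 324711402089551/1953125000000000 ≈ 16.63%


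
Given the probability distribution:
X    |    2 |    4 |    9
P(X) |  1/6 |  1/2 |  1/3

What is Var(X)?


E[X] = 16/3
E[X²] = 107/3
Var(X) = E[X²] - (E[X])² = 107/3 - 256/9 = 65/9

Var(X) = 65/9 ≈ 7.2222


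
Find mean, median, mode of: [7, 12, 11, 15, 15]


Sorted: [7, 11, 12, 15, 15]
Mean = 60/5 = 12
Median = 12
Freq: {7: 1, 12: 1, 11: 1, 15: 2}
Mode: [15]

Mean=12, Median=12, Mode=15


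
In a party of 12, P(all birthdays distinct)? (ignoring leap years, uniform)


P(all different) = Π(365-i)/365 for i=0..11
= (365/365)×(364/365)×...×(354/365)
= 0.832975

P ≈ 0.8330 ≈ 83.30%


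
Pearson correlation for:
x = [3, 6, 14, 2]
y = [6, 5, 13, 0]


n=4, Σx=25, Σy=24, Σxy=230, Σx²=245, Σy²=230
r = (4×230 - 25×24)/√((4×245 - 25²)(4×230 - 24²))
= 320/√(355×344) = 320/√122120 ≈ 320/349.4567 ≈ 0.9157

r ≈ 0.9157


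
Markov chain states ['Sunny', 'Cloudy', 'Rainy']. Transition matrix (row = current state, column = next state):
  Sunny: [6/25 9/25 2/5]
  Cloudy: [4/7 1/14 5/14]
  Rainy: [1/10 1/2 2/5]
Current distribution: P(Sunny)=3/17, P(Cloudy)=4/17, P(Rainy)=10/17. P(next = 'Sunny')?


P(next=Sunny) = Σᵢ P(now=i)×P(i→Sunny)
= 3/17×6/25 + 4/17×4/7 + 10/17×1/10
= 18/425 + 16/119 + 1/17 = 701/2975

P = 701/2975 ≈ 0.2356


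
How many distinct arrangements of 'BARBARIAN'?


Letters: 9, freq: {'B': 2, 'A': 3, 'R': 2, 'I': 1, 'N': 1}
9!/(2!×3!×2!×1!×1!) = 362880/24 = 15120

15120


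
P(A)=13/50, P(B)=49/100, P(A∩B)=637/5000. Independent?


P(A)×P(B) = 637/5000
P(A∩B) = 637/5000
Equal ✓ → Independent

Yes, independent


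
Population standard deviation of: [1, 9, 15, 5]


Mean = 30/4 = 15/2
  (1-15/2)²=169/4
  (9-15/2)²=9/4
  (15-15/2)²=225/4
  (5-15/2)²=25/4
Σ(x-μ)² = 107
σ² = 107/4

σ = √(107/4) ≈ 5.1720


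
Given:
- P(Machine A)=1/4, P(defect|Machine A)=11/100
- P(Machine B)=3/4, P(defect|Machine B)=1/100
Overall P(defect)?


P(B) = Σ P(B|Aᵢ)×P(Aᵢ)
  11/100×1/4 = 11/400
  1/100×3/4 = 3/400
Sum = 7/200

P(defect) = 7/200 ≈ 3.50%


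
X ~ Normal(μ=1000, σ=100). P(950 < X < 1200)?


z₁=(950-1000)/100=-0.5, z₂=(1200-1000)/100=2.0
P = Φ(2.0) - Φ(-0.5) = 0.977250 - 0.308538 = 0.668712 ≈ 0.6687

P(950 < X < 1200) ≈ 0.6687


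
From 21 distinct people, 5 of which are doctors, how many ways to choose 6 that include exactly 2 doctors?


Choose 2 of the 5 doctors and 4 of the other 16 people:
C(5,2)×C(16,4) = 10×1820 = 18200

18200


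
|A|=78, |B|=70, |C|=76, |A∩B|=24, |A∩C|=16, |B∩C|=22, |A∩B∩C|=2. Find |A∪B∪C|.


|A∪B∪C| = 78+70+76-24-16-22+2 = 164

|A∪B∪C| = 164


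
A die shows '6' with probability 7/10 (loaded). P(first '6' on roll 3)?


Geometric: P(X=3) = (1-p)^(k-1)×p = (3/10)^2×7/10 = 63/1000

P(X=3) = 63/1000 ≈ 6.30%


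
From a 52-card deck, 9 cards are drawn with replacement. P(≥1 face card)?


P(not a face card) = 40/52 = 10/13
P(none in 9 draws) = (10/13)^9 = 1000000000/10604499373
P(≥1 face card) = 1 - 1000000000/10604499373 = 9604499373/10604499373

P = 9604499373/10604499373 ≈ 90.57%


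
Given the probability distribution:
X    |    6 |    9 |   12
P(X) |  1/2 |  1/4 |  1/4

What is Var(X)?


E[X] = 33/4
E[X²] = 297/4
Var(X) = E[X²] - (E[X])² = 297/4 - 1089/16 = 99/16

Var(X) = 99/16 ≈ 6.1875


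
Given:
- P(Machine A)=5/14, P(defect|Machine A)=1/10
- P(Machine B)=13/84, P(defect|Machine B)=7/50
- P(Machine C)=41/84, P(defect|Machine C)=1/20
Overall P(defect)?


P(B) = Σ P(B|Aᵢ)×P(Aᵢ)
  1/10×5/14 = 1/28
  7/50×13/84 = 13/600
  1/20×41/84 = 41/1680
Sum = 229/2800

P(defect) = 229/2800 ≈ 8.18%


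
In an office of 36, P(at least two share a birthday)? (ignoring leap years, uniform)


P(all different) = Π(365-i)/365 for i=0..35
= 0.167818
P(match) = 1 - 0.167818 = 0.832182

P ≈ 0.8322 ≈ 83.22%


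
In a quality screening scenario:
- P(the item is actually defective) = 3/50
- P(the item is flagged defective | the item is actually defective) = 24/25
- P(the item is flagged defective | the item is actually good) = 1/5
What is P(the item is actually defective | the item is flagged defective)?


Using Bayes' theorem:
P(A|B) = P(B|A)·P(A) / P(B)

P(the item is flagged defective) = 24/25 × 3/50 + 1/5 × 47/50
= 36/625 + 47/250 = 307/1250

P(the item is actually defective|the item is flagged defective) = (36/625) / (307/1250) = 72/307

P(the item is actually defective|the item is flagged defective) = 72/307 ≈ 23.45%


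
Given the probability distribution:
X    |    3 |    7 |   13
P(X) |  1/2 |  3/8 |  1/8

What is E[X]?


E[X] = Σ x·P(X=x)
= (3)×(1/2) + (7)×(3/8) + (13)×(1/8)
= 23/4

E[X] = 23/4


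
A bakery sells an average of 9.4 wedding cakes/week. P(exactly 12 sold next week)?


Poisson(λ=9.4): P(X=12) = e^(-λ)×λ^k/k!
= e^(-9.4) × 9.4^12 / 12!
≈ 8.272406556e-05 × 475920314814 / 479001600 ≈ 0.082192

P(X=12) ≈ 0.082192 ≈ 8.22%


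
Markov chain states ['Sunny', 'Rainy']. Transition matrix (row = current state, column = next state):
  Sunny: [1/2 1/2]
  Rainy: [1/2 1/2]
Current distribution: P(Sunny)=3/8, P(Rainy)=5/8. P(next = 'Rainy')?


P(next=Rainy) = Σᵢ P(now=i)×P(i→Rainy)
= 3/8×1/2 + 5/8×1/2
= 3/16 + 5/16 = 1/2

P = 1/2 ≈ 0.5000


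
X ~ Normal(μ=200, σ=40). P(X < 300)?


z = (300-200)/40 = 2.5
P(Z < 2.5) = 0.9938

P(X < 300) ≈ 0.9938


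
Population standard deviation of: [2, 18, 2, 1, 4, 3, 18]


Mean = 48/7
  (2-48/7)²=1156/49
  (18-48/7)²=6084/49
  (2-48/7)²=1156/49
  (1-48/7)²=1681/49
  (4-48/7)²=400/49
  (3-48/7)²=729/49
  (18-48/7)²=6084/49
Σ(x-μ)² = 2470/7
σ² = (2470/7)/7 = 2470/49

σ = √(2470/49) ≈ 7.0999


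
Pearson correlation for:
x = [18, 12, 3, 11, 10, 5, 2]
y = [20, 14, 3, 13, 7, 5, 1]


n=7, Σx=61, Σy=63, Σxy=777, Σx²=727, Σy²=849
r = (7×777 - 61×63)/√((7×727 - 61²)(7×849 - 63²))
= 1596/√(1368×1974) = 1596/√2700432 ≈ 1596/1643.2991 ≈ 0.9712

r ≈ 0.9712


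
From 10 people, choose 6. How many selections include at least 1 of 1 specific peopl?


Complement: C(10,6) - C(9,6) = 210 - 84 = 126

126


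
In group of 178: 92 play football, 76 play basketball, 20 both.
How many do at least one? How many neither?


|A∪B| = 92+76-20 = 148
Neither = 178-148 = 30

At least one: 148; Neither: 30


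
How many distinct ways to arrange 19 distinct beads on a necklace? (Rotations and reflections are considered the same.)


Free circular arrangements: rotations and reflections both identified.
(n-1)!/2 = 18!/2 = 6402373705728000/2 = 3201186852864000

3201186852864000


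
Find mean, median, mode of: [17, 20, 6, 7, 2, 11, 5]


Sorted: [2, 5, 6, 7, 11, 17, 20]
Mean = 68/7
Median = 7
Freq: {17: 1, 20: 1, 6: 1, 7: 1, 2: 1, 11: 1, 5: 1}
Mode: No mode

Mean=68/7, Median=7, Mode=No mode


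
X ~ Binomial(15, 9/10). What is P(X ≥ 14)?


P(X ≥ 14) = Σ P(X=i) for i=14..15
P(X=14) = 68630377364883/200000000000000
P(X=15) = 205891132094649/1000000000000000
Sum = 68630377364883/125000000000000

P(X ≥ 14) = 68630377364883/125000000000000 ≈ 54.90%


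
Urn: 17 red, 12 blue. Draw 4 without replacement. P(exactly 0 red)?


Hypergeometric: C(17,0)×C(12,4)/C(29,4)
= 1×495/23751 = 55/2639

P(X=0) = 55/2639 ≈ 2.08%


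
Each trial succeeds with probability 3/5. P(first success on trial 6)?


Geometric: P(X=6) = (1-p)^(k-1)×p = (2/5)^5×3/5 = 96/15625

P(X=6) = 96/15625 ≈ 0.61%


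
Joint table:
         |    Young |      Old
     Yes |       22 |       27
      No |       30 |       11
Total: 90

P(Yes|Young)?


P(Yes|Young) = 22/(22+30) = 22/52 = 11/26

P = 11/26 ≈ 42.31%


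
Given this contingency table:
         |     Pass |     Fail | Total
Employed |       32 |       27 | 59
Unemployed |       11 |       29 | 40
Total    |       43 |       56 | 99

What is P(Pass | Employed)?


P(Pass | Employed) = 32/(32+27) = 32/59

P(Pass|Employed) = 32/59 ≈ 54.24%


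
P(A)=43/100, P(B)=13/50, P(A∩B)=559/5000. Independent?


P(A)×P(B) = 559/5000
P(A∩B) = 559/5000
Equal ✓ → Independent

Yes, independent


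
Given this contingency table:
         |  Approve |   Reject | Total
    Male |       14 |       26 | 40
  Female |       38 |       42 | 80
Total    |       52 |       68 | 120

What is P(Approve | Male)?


P(Approve | Male) = 14/(14+26) = 14/40 = 7/20

P(Approve|Male) = 7/20 ≈ 35.00%


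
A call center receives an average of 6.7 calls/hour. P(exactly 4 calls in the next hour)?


Poisson(λ=6.7): P(X=4) = e^(-λ)×λ^k/k!
= e^(-6.7) × 6.7^4 / 4!
≈ 0.001230911903 × 2015.1121 / 24 ≈ 0.103351

P(X=4) ≈ 0.103351 ≈ 10.34%


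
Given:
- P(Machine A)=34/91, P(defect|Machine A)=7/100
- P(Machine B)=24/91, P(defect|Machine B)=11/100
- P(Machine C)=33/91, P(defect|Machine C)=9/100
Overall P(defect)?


P(B) = Σ P(B|Aᵢ)×P(Aᵢ)
  7/100×34/91 = 17/650
  11/100×24/91 = 66/2275
  9/100×33/91 = 297/9100
Sum = 799/9100

P(defect) = 799/9100 ≈ 8.78%


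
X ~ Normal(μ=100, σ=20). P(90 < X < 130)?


z₁=(90-100)/20=-0.5, z₂=(130-100)/20=1.5
P = Φ(1.5) - Φ(-0.5) = 0.933193 - 0.308538 = 0.624655 ≈ 0.6247

P(90 < X < 130) ≈ 0.6247


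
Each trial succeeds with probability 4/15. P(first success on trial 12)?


Geometric: P(X=12) = (1-p)^(k-1)×p = (11/15)^11×4/15 = 1141246682444/129746337890625

P(X=12) = 1141246682444/129746337890625 ≈ 0.88%


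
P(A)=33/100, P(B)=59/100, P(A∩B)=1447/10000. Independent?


P(A)×P(B) = 1947/10000
P(A∩B) = 1447/10000
Not equal → NOT independent

No, not independent


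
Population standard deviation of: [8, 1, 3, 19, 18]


Mean = 49/5
  (8-49/5)²=81/25
  (1-49/5)²=1936/25
  (3-49/5)²=1156/25
  (19-49/5)²=2116/25
  (18-49/5)²=1681/25
Σ(x-μ)² = 1394/5
σ² = (1394/5)/5 = 1394/25

σ = √(1394/25) ≈ 7.4673


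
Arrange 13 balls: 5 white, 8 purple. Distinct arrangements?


13!/(5!×8!) = 1287

1287


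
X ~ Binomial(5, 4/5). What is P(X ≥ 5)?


P(X ≥ 5) = Σ P(X=i) for i=5..5
P(X=5) = 1024/3125
Sum = 1024/3125

P(X ≥ 5) = 1024/3125 ≈ 32.77%


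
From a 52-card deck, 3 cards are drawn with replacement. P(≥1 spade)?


P(not a spade) = 39/52 = 3/4
P(none in 3 draws) = (3/4)^3 = 27/64
P(≥1 spade) = 1 - 27/64 = 37/64

P = 37/64 ≈ 57.81%


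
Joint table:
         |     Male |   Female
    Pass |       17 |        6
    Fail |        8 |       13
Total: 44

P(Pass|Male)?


P(Pass|Male) = 17/(17+8) = 17/25

P = 17/25 ≈ 68.00%


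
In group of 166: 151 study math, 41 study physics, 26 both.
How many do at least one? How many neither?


|A∪B| = 151+41-26 = 166
Neither = 166-166 = 0

At least one: 166; Neither: 0


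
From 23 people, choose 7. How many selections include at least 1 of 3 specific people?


Complement: C(23,7) - C(20,7) = 245157 - 77520 = 167637

167637


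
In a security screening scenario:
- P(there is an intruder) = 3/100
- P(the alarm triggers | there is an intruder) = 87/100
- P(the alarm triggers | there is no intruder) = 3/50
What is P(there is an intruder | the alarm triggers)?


Using Bayes' theorem:
P(A|B) = P(B|A)·P(A) / P(B)

P(the alarm triggers) = 87/100 × 3/100 + 3/50 × 97/100
= 261/10000 + 291/5000 = 843/10000

P(there is an intruder|the alarm triggers) = (261/10000) / (843/10000) = 87/281

P(there is an intruder|the alarm triggers) = 87/281 ≈ 30.96%


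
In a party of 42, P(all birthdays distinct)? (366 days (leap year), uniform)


P(all different) = Π(366-i)/366 for i=0..41
= (366/366)×(365/366)×...×(325/366)
= 0.086572

P ≈ 0.0866 ≈ 8.66%


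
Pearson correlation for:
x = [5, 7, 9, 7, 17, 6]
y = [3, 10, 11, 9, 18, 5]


n=6, Σx=51, Σy=56, Σxy=583, Σx²=529, Σy²=660
r = (6×583 - 51×56)/√((6×529 - 51²)(6×660 - 56²))
= 642/√(573×824) = 642/√472152 ≈ 642/687.1332 ≈ 0.9343

r ≈ 0.9343


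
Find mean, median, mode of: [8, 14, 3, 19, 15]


Sorted: [3, 8, 14, 15, 19]
Mean = 59/5
Median = 14
Freq: {8: 1, 14: 1, 3: 1, 19: 1, 15: 1}
Mode: No mode

Mean=59/5, Median=14, Mode=No mode


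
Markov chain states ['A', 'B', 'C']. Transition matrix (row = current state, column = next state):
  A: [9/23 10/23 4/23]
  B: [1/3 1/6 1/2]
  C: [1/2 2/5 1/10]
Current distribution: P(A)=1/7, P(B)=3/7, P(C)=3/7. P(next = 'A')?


P(next=A) = Σᵢ P(now=i)×P(i→A)
= 1/7×9/23 + 3/7×1/3 + 3/7×1/2
= 9/161 + 1/7 + 3/14 = 19/46

P = 19/46 ≈ 0.4130


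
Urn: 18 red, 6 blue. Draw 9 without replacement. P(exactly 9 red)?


Hypergeometric: C(18,9)×C(6,0)/C(24,9)
= 48620×1/1307504 = 65/1748

P(X=9) = 65/1748 ≈ 3.72%


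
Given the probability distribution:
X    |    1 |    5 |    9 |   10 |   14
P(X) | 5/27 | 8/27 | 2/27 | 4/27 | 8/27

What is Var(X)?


E[X] = 215/27
E[X²] = 2335/27
Var(X) = E[X²] - (E[X])² = 2335/27 - 46225/729 = 16820/729

Var(X) = 16820/729 ≈ 23.0727


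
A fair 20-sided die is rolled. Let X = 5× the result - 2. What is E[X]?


E[die] = (1+20)/2 = 21/2
E[X] = 5×21/2 - 2 = 101/2

E[X] = 101/2


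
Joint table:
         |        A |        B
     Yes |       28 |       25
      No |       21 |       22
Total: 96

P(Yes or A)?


P(Yes∨A) = P(Yes) + P(A) - P(Yes∧A)
= (53 + 49 - 28)/96 = 74/96 = 37/48

P = 37/48 ≈ 77.08%


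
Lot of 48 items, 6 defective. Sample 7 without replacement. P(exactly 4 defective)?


Hypergeometric: C(6,4)×C(42,3)/C(48,7)
= 15×11480/73629072 = 7175/3067878

P(X=4) = 7175/3067878 ≈ 0.23%


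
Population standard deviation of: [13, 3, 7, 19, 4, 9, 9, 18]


Mean = 82/8 = 41/4
  (13-41/4)²=121/16
  (3-41/4)²=841/16
  (7-41/4)²=169/16
  (19-41/4)²=1225/16
  (4-41/4)²=625/16
  (9-41/4)²=25/16
  (9-41/4)²=25/16
  (18-41/4)²=961/16
Σ(x-μ)² = 499/2
σ² = (499/2)/8 = 499/16

σ = √(499/16) ≈ 5.5846


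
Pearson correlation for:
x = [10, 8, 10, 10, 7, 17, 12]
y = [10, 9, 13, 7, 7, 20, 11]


n=7, Σx=74, Σy=77, Σxy=893, Σx²=846, Σy²=969
r = (7×893 - 74×77)/√((7×846 - 74²)(7×969 - 77²))
= 553/√(446×854) = 553/√380884 ≈ 553/617.1580 ≈ 0.8960

r ≈ 0.8960


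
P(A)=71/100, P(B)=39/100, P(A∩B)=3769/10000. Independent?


P(A)×P(B) = 2769/10000
P(A∩B) = 3769/10000
Not equal → NOT independent

No, not independent


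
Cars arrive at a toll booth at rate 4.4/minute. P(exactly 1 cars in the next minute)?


Poisson(λ=4.4): P(X=1) = e^(-λ)×λ^k/k!
= e^(-4.4) × 4.4^1 / 1!
≈ 0.0122773399 × 4.4 / 1 ≈ 0.054020

P(X=1) ≈ 0.054020 ≈ 5.40%


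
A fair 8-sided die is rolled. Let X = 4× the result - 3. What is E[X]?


E[die] = (1+8)/2 = 9/2
E[X] = 4×9/2 - 3 = 15

E[X] = 15


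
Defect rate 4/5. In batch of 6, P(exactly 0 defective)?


Binomial: P(X=0) = C(6,0)×p^0×(1-p)^6
= 1 × 1 × 1/15625 = 1/15625

P(X=0) = 1/15625 ≈ 0.01%


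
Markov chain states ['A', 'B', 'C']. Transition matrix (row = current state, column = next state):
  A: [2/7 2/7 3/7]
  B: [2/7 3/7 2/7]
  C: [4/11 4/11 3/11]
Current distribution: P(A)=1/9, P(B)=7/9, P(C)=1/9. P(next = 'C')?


P(next=C) = Σᵢ P(now=i)×P(i→C)
= 1/9×3/7 + 7/9×2/7 + 1/9×3/11
= 1/21 + 2/9 + 1/33 = 208/693

P = 208/693 ≈ 0.3001


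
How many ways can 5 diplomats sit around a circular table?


Circular arrangements of 5 distinct objects: fix one position to break rotational symmetry.
(n-1)! = 4! = 24

24


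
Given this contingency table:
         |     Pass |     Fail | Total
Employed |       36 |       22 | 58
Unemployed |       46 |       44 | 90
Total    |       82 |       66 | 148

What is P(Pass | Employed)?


P(Pass | Employed) = 36/(36+22) = 36/58 = 18/29

P(Pass|Employed) = 18/29 ≈ 62.07%


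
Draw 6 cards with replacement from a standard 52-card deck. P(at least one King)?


P(not a King) = 48/52 = 12/13
P(none in 6 draws) = (12/13)^6 = 2985984/4826809
P(≥1 King) = 1 - 2985984/4826809 = 1840825/4826809

P = 1840825/4826809 ≈ 38.14%


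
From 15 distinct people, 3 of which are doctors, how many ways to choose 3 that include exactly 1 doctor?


Choose 1 of the 3 doctors and 2 of the other 12 people:
C(3,1)×C(12,2) = 3×66 = 198

198


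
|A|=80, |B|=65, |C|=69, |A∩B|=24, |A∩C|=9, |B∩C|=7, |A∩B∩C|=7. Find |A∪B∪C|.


|A∪B∪C| = 80+65+69-24-9-7+7 = 181

|A∪B∪C| = 181


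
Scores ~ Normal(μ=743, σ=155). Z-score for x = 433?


z = (x - μ)/σ = (433 - 743)/155 = -2.0

z = -2.0


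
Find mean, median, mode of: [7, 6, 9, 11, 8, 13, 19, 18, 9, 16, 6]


Sorted: [6, 6, 7, 8, 9, 9, 11, 13, 16, 18, 19]
Mean = 122/11
Median = 9
Freq: {7: 1, 6: 2, 9: 2, 11: 1, 8: 1, 13: 1, 19: 1, 18: 1, 16: 1}
Mode: [6, 9]

Mean=122/11, Median=9, Mode=[6, 9]


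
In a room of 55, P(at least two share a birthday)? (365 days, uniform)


P(all different) = Π(365-i)/365 for i=0..54
= 0.013738
P(match) = 1 - 0.013738 = 0.986262

P ≈ 0.9863 ≈ 98.63%


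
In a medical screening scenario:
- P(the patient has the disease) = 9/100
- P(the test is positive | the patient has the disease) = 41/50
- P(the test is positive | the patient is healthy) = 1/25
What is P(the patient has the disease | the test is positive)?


Using Bayes' theorem:
P(A|B) = P(B|A)·P(A) / P(B)

P(the test is positive) = 41/50 × 9/100 + 1/25 × 91/100
= 369/5000 + 91/2500 = 551/5000

P(the patient has the disease|the test is positive) = (369/5000) / (551/5000) = 369/551

P(the patient has the disease|the test is positive) = 369/551 ≈ 66.97%


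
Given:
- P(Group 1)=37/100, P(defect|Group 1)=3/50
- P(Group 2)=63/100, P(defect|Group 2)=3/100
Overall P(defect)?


P(B) = Σ P(B|Aᵢ)×P(Aᵢ)
  3/50×37/100 = 111/5000
  3/100×63/100 = 189/10000
Sum = 411/10000

P(defect) = 411/10000 ≈ 4.11%


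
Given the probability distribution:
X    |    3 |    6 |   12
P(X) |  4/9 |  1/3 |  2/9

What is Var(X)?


E[X] = 6
E[X²] = 48
Var(X) = E[X²] - (E[X])² = 48 - 36 = 12

Var(X) = 12 ≈ 12.0000


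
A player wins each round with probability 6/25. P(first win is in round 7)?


Geometric: P(X=7) = (1-p)^(k-1)×p = (19/25)^6×6/25 = 282275286/6103515625

P(X=7) = 282275286/6103515625 ≈ 4.62%


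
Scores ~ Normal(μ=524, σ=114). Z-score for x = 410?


z = (x - μ)/σ = (410 - 524)/114 = -1.0

z = -1.0


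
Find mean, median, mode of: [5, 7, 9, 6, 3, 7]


Sorted: [3, 5, 6, 7, 7, 9]
Mean = 37/6
Median = 13/2
Freq: {5: 1, 7: 2, 9: 1, 6: 1, 3: 1}
Mode: [7]

Mean=37/6, Median=13/2, Mode=7


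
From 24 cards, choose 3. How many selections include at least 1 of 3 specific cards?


Complement: C(24,3) - C(21,3) = 2024 - 1330 = 694

694


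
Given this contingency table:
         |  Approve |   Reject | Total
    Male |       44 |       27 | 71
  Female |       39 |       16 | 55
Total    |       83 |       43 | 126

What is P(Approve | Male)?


P(Approve | Male) = 44/(44+27) = 44/71

P(Approve|Male) = 44/71 ≈ 61.97%


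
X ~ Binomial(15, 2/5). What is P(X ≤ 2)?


P(X ≤ 2) = Σ P(X=i) for i=0..2
P(X=0) = 14348907/30517578125
P(X=1) = 28697814/6103515625
P(X=2) = 133923132/6103515625
Sum = 827453637/30517578125

P(X ≤ 2) = 827453637/30517578125 ≈ 2.71%


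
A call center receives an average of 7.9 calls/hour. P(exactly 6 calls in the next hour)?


Poisson(λ=7.9): P(X=6) = e^(-λ)×λ^k/k!
= e^(-7.9) × 7.9^6 / 6!
≈ 0.0003707435405 × 243087.455521 / 720 ≈ 0.125171

P(X=6) ≈ 0.125171 ≈ 12.52%


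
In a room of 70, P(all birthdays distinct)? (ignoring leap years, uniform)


P(all different) = Π(365-i)/365 for i=0..69
= (365/365)×(364/365)×...×(296/365)
= 0.000840

P ≈ 0.0008 ≈ 0.08%


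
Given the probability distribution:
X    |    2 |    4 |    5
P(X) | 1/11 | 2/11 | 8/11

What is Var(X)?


E[X] = 50/11
E[X²] = 236/11
Var(X) = E[X²] - (E[X])² = 236/11 - 2500/121 = 96/121

Var(X) = 96/121 ≈ 0.7934


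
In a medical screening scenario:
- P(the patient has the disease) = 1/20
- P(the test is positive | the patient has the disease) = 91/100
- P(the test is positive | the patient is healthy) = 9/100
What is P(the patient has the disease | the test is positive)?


Using Bayes' theorem:
P(A|B) = P(B|A)·P(A) / P(B)

P(the test is positive) = 91/100 × 1/20 + 9/100 × 19/20
= 91/2000 + 171/2000 = 131/1000

P(the patient has the disease|the test is positive) = (91/2000) / (131/1000) = 91/262

P(the patient has the disease|the test is positive) = 91/262 ≈ 34.73%


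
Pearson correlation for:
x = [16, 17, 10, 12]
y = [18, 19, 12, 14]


n=4, Σx=55, Σy=63, Σxy=899, Σx²=789, Σy²=1025
r = (4×899 - 55×63)/√((4×789 - 55²)(4×1025 - 63²))
= 131/√(131×131) = 131/√17161 ≈ 131/131.0000 ≈ 1.0000

r ≈ 1.0000


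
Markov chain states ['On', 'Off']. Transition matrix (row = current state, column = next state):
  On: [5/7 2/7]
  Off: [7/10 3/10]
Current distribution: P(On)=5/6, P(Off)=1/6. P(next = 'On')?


P(next=On) = Σᵢ P(now=i)×P(i→On)
= 5/6×5/7 + 1/6×7/10
= 25/42 + 7/60 = 299/420

P = 299/420 ≈ 0.7119


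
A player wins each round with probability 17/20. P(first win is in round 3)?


Geometric: P(X=3) = (1-p)^(k-1)×p = (3/20)^2×17/20 = 153/8000

P(X=3) = 153/8000 ≈ 1.91%


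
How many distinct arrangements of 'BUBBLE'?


Letters: 6, freq: {'B': 3, 'U': 1, 'L': 1, 'E': 1}
6!/(3!×1!×1!×1!) = 720/6 = 120

120


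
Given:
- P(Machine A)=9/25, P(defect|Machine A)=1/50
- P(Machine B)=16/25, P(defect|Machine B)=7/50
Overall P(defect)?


P(B) = Σ P(B|Aᵢ)×P(Aᵢ)
  1/50×9/25 = 9/1250
  7/50×16/25 = 56/625
Sum = 121/1250

P(defect) = 121/1250 ≈ 9.68%


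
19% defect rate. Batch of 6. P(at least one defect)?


P(all good) = (81/100)^6 = 282429536481/1000000000000
P(≥1 defect) = 717570463519/1000000000000

P = 717570463519/1000000000000 ≈ 71.76%


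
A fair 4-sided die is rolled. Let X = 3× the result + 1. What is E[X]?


E[die] = (1+4)/2 = 5/2
E[X] = 3×5/2 + 1 = 17/2

E[X] = 17/2


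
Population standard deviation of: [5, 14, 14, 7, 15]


Mean = 55/5 = 11
  (5-11)²=36
  (14-11)²=9
  (14-11)²=9
  (7-11)²=16
  (15-11)²=16
Σ(x-μ)² = 86
σ² = 86/5

σ = √(86/5) ≈ 4.1473


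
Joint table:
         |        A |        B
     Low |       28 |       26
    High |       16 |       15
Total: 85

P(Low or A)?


P(Low∨A) = P(Low) + P(A) - P(Low∧A)
= (54 + 44 - 28)/85 = 70/85 = 14/17

P = 14/17 ≈ 82.35%


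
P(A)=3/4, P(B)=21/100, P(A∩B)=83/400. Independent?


P(A)×P(B) = 63/400
P(A∩B) = 83/400
Not equal → NOT independent

No, not independent


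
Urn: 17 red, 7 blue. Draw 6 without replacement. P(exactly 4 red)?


Hypergeometric: C(17,4)×C(7,2)/C(24,6)
= 2380×21/134596 = 1785/4807

P(X=4) = 1785/4807 ≈ 37.13%


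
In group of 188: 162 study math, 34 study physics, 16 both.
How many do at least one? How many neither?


|A∪B| = 162+34-16 = 180
Neither = 188-180 = 8

At least one: 180; Neither: 8


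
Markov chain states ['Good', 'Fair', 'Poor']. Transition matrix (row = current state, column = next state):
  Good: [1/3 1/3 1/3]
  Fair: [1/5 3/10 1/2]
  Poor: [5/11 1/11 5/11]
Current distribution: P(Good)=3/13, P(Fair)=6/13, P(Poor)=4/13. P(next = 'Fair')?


P(next=Fair) = Σᵢ P(now=i)×P(i→Fair)
= 3/13×1/3 + 6/13×3/10 + 4/13×1/11
= 1/13 + 9/65 + 4/143 = 174/715

P = 174/715 ≈ 0.2434


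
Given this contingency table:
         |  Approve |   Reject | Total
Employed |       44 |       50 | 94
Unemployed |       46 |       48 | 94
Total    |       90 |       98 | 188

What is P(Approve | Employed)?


P(Approve | Employed) = 44/(44+50) = 44/94 = 22/47

P(Approve|Employed) = 22/47 ≈ 46.81%


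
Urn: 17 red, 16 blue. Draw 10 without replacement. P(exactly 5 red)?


Hypergeometric: C(17,5)×C(16,5)/C(33,10)
= 6188×4368/92561040 = 43316/148335

P(X=5) = 43316/148335 ≈ 29.20%


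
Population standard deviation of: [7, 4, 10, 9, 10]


Mean = 40/5 = 8
  (7-8)²=1
  (4-8)²=16
  (10-8)²=4
  (9-8)²=1
  (10-8)²=4
Σ(x-μ)² = 26
σ² = 26/5

σ = √(26/5) ≈ 2.2804


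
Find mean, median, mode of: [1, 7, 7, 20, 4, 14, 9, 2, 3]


Sorted: [1, 2, 3, 4, 7, 7, 9, 14, 20]
Mean = 67/9
Median = 7
Freq: {1: 1, 7: 2, 20: 1, 4: 1, 14: 1, 9: 1, 2: 1, 3: 1}
Mode: [7]

Mean=67/9, Median=7, Mode=7


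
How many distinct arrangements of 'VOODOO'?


Letters: 6, freq: {'V': 1, 'O': 4, 'D': 1}
6!/(1!×4!×1!) = 720/24 = 30

30


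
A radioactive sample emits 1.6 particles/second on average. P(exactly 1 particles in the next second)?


Poisson(λ=1.6): P(X=1) = e^(-λ)×λ^k/k!
= e^(-1.6) × 1.6^1 / 1!
≈ 0.201896518 × 1.6 / 1 ≈ 0.323034

P(X=1) ≈ 0.323034 ≈ 32.30%


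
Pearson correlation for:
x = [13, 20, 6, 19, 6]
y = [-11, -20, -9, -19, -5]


n=5, Σx=64, Σy=-64, Σxy=-988, Σx²=1002, Σy²=988
r = (5×(-988) - 64×(-64))/√((5×1002 - 64²)(5×988 - (-64)²))
= -844/√(914×844) = -844/√771416 ≈ -844/878.3029 ≈ -0.9609

r ≈ -0.9609


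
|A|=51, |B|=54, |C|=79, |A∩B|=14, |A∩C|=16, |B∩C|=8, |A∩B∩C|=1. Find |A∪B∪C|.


|A∪B∪C| = 51+54+79-14-16-8+1 = 147

|A∪B∪C| = 147


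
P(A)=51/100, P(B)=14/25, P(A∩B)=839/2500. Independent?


P(A)×P(B) = 357/1250
P(A∩B) = 839/2500
Not equal → NOT independent

No, not independent


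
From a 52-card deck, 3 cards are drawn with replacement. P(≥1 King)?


P(not a King) = 48/52 = 12/13
P(none in 3 draws) = (12/13)^3 = 1728/2197
P(≥1 King) = 1 - 1728/2197 = 469/2197

P = 469/2197 ≈ 21.35%


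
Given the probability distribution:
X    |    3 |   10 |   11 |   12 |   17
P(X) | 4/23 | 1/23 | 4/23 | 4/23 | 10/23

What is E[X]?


E[X] = Σ x·P(X=x)
= (3)×(4/23) + (10)×(1/23) + (11)×(4/23) + (12)×(4/23) + (17)×(10/23)
= 284/23

E[X] = 284/23


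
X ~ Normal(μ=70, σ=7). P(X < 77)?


z = (77-70)/7 = 1.0
P(Z < 1.0) = 0.8413

P(X < 77) ≈ 0.8413


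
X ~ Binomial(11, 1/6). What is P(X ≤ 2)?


P(X ≤ 2) = Σ P(X=i) for i=0..2
P(X=0) = 48828125/362797056
P(X=1) = 107421875/362797056
P(X=2) = 107421875/362797056
Sum = 9765625/13436928

P(X ≤ 2) = 9765625/13436928 ≈ 72.68%


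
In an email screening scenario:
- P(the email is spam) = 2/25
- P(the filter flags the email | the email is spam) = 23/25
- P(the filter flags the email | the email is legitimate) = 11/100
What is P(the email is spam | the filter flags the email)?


Using Bayes' theorem:
P(A|B) = P(B|A)·P(A) / P(B)

P(the filter flags the email) = 23/25 × 2/25 + 11/100 × 23/25
= 46/625 + 253/2500 = 437/2500

P(the email is spam|the filter flags the email) = (46/625) / (437/2500) = 8/19

P(the email is spam|the filter flags the email) = 8/19 ≈ 42.11%


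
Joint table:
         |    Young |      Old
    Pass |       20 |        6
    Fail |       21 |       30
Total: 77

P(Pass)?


P(Pass) = (20+6)/77 = 26/77

P(Pass) = 26/77 ≈ 33.77%


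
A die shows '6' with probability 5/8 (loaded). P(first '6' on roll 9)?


Geometric: P(X=9) = (1-p)^(k-1)×p = (3/8)^8×5/8 = 32805/134217728

P(X=9) = 32805/134217728 ≈ 0.02%


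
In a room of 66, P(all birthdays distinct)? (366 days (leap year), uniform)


P(all different) = Π(366-i)/366 for i=0..65
= (366/366)×(365/366)×...×(301/366)
= 0.001939

P ≈ 0.0019 ≈ 0.19%


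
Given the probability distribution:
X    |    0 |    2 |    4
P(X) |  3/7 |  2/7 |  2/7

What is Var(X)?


E[X] = 12/7
E[X²] = 40/7
Var(X) = E[X²] - (E[X])² = 40/7 - 144/49 = 136/49

Var(X) = 136/49 ≈ 2.7755


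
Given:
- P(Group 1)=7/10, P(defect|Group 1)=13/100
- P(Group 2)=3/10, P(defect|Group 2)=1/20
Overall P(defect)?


P(B) = Σ P(B|Aᵢ)×P(Aᵢ)
  13/100×7/10 = 91/1000
  1/20×3/10 = 3/200
Sum = 53/500

P(defect) = 53/500 ≈ 10.60%


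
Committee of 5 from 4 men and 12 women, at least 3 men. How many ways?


Count by #men:
  3M,2W: C(4,3)×C(12,2)=264
  4M,1W: C(4,4)×C(12,1)=12
Total = 276

276


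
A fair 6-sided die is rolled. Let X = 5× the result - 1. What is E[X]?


E[die] = (1+6)/2 = 7/2
E[X] = 5×7/2 - 1 = 33/2

E[X] = 33/2


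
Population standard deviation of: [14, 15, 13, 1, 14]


Mean = 57/5
  (14-57/5)²=169/25
  (15-57/5)²=324/25
  (13-57/5)²=64/25
  (1-57/5)²=2704/25
  (14-57/5)²=169/25
Σ(x-μ)² = 686/5
σ² = (686/5)/5 = 686/25

σ = √(686/25) ≈ 5.2383


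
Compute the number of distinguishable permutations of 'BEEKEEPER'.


Letters: 9, freq: {'B': 1, 'E': 5, 'K': 1, 'P': 1, 'R': 1}
9!/(1!×5!×1!×1!×1!) = 362880/120 = 3024

3024


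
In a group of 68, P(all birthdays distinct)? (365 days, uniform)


P(all different) = Π(365-i)/365 for i=0..67
= (365/365)×(364/365)×...×(298/365)
= 0.001274

P ≈ 0.0013 ≈ 0.13%


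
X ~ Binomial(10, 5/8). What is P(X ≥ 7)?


P(X ≥ 7) = Σ P(X=i) for i=7..10
P(X=7) = 31640625/134217728
P(X=8) = 158203125/1073741824
P(X=9) = 29296875/536870912
P(X=10) = 9765625/1073741824
Sum = 119921875/268435456

P(X ≥ 7) = 119921875/268435456 ≈ 44.67%


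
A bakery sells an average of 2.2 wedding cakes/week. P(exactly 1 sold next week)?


Poisson(λ=2.2): P(X=1) = e^(-λ)×λ^k/k!
= e^(-2.2) × 2.2^1 / 1!
≈ 0.1108031584 × 2.2 / 1 ≈ 0.243767

P(X=1) ≈ 0.243767 ≈ 24.38%


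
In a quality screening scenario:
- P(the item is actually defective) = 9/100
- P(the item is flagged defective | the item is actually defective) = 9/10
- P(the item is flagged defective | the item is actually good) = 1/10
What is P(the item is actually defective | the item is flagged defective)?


Using Bayes' theorem:
P(A|B) = P(B|A)·P(A) / P(B)

P(the item is flagged defective) = 9/10 × 9/100 + 1/10 × 91/100
= 81/1000 + 91/1000 = 43/250

P(the item is actually defective|the item is flagged defective) = (81/1000) / (43/250) = 81/172

P(the item is actually defective|the item is flagged defective) = 81/172 ≈ 47.09%


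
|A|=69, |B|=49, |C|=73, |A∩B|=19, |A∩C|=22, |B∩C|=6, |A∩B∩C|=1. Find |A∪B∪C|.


|A∪B∪C| = 69+49+73-19-22-6+1 = 145

|A∪B∪C| = 145


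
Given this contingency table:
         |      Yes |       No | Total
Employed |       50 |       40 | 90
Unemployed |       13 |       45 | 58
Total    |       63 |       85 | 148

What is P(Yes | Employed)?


P(Yes | Employed) = 50/(50+40) = 50/90 = 5/9

P(Yes|Employed) = 5/9 ≈ 55.56%


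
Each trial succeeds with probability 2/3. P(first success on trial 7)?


Geometric: P(X=7) = (1-p)^(k-1)×p = (1/3)^6×2/3 = 2/2187

P(X=7) = 2/2187 ≈ 0.09%


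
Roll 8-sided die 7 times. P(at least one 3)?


P(no 3)^7 = (7/8)^7 = 823543/2097152
P(≥1) = 1 - 823543/2097152 = 1273609/2097152

P = 1273609/2097152 ≈ 60.73%


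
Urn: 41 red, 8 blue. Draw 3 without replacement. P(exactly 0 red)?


Hypergeometric: C(41,0)×C(8,3)/C(49,3)
= 1×56/18424 = 1/329

P(X=0) = 1/329 ≈ 0.30%


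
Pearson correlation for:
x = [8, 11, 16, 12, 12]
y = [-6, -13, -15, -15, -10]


n=5, Σx=59, Σy=-59, Σxy=-731, Σx²=729, Σy²=755
r = (5×(-731) - 59×(-59))/√((5×729 - 59²)(5×755 - (-59)²))
= -174/√(164×294) = -174/√48216 ≈ -174/219.5814 ≈ -0.7924

r ≈ -0.7924


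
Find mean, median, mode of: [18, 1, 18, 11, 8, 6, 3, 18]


Sorted: [1, 3, 6, 8, 11, 18, 18, 18]
Mean = 83/8
Median = 19/2
Freq: {18: 3, 1: 1, 11: 1, 8: 1, 6: 1, 3: 1}
Mode: [18]

Mean=83/8, Median=19/2, Mode=18


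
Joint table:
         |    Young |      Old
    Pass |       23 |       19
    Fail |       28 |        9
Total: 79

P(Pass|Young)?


P(Pass|Young) = 23/(23+28) = 23/51

P = 23/51 ≈ 45.10%


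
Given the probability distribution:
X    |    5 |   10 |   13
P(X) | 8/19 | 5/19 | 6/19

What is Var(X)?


E[X] = 168/19
E[X²] = 1714/19
Var(X) = E[X²] - (E[X])² = 1714/19 - 28224/361 = 4342/361

Var(X) = 4342/361 ≈ 12.0277


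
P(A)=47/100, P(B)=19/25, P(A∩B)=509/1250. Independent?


P(A)×P(B) = 893/2500
P(A∩B) = 509/1250
Not equal → NOT independent

No, not independent


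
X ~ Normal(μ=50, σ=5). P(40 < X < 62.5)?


z₁=(40-50)/5=-2.0, z₂=(62.5-50)/5=2.5
P = Φ(2.5) - Φ(-2.0) = 0.993790 - 0.022750 = 0.971040 ≈ 0.9710

P(40 < X < 62.5) ≈ 0.9710


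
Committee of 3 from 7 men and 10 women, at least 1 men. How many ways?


Count by #men:
  1M,2W: C(7,1)×C(10,2)=315
  2M,1W: C(7,2)×C(10,1)=210
  3M,0W: C(7,3)×C(10,0)=35
Total = 560

560


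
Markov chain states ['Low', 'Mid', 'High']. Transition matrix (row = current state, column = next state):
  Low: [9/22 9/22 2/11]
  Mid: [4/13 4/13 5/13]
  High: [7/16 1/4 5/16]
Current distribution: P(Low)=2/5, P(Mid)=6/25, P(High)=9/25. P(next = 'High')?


P(next=High) = Σᵢ P(now=i)×P(i→High)
= 2/5×2/11 + 6/25×5/13 + 9/25×5/16
= 4/55 + 6/65 + 9/80 = 635/2288

P = 635/2288 ≈ 0.2775


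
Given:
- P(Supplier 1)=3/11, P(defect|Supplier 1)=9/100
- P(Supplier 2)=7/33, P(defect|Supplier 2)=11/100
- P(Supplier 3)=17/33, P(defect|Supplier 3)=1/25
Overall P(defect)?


P(B) = Σ P(B|Aᵢ)×P(Aᵢ)
  9/100×3/11 = 27/1100
  11/100×7/33 = 7/300
  1/25×17/33 = 17/825
Sum = 113/1650

P(defect) = 113/1650 ≈ 6.85%


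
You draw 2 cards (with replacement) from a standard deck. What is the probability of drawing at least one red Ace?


P(not a red Ace) = 50/52 = 25/26
P(none in 2 draws) = (25/26)^2 = 625/676
P(≥1 red Ace) = 1 - 625/676 = 51/676

P = 51/676 ≈ 7.54%


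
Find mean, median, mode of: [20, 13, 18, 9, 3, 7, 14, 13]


Sorted: [3, 7, 9, 13, 13, 14, 18, 20]
Mean = 97/8
Median = 13
Freq: {20: 1, 13: 2, 18: 1, 9: 1, 3: 1, 7: 1, 14: 1}
Mode: [13]

Mean=97/8, Median=13, Mode=13


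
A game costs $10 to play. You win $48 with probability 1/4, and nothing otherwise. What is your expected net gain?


E[gain] = (48-10)×1/4 + (-10)×3/4
= 19/2 - 15/2 = 2

Expected net gain = $2 ≈ $2.00


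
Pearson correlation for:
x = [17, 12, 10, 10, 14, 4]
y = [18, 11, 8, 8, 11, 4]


n=6, Σx=67, Σy=60, Σxy=768, Σx²=845, Σy²=710
r = (6×768 - 67×60)/√((6×845 - 67²)(6×710 - 60²))
= 588/√(581×660) = 588/√383460 ≈ 588/619.2415 ≈ 0.9495

r ≈ 0.9495


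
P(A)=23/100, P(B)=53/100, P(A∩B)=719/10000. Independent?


P(A)×P(B) = 1219/10000
P(A∩B) = 719/10000
Not equal → NOT independent

No, not independent


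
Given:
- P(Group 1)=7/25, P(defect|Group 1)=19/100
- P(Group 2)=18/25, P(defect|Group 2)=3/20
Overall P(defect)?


P(B) = Σ P(B|Aᵢ)×P(Aᵢ)
  19/100×7/25 = 133/2500
  3/20×18/25 = 27/250
Sum = 403/2500

P(defect) = 403/2500 ≈ 16.12%


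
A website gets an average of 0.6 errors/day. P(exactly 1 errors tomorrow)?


Poisson(λ=0.6): P(X=1) = e^(-λ)×λ^k/k!
= e^(-0.6) × 0.6^1 / 1!
≈ 0.5488116361 × 0.6 / 1 ≈ 0.329287

P(X=1) ≈ 0.329287 ≈ 32.93%


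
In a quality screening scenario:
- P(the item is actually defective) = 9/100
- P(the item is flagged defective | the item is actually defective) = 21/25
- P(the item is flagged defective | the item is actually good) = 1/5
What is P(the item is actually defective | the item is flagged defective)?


Using Bayes' theorem:
P(A|B) = P(B|A)·P(A) / P(B)

P(the item is flagged defective) = 21/25 × 9/100 + 1/5 × 91/100
= 189/2500 + 91/500 = 161/625

P(the item is actually defective|the item is flagged defective) = (189/2500) / (161/625) = 27/92

P(the item is actually defective|the item is flagged defective) = 27/92 ≈ 29.35%


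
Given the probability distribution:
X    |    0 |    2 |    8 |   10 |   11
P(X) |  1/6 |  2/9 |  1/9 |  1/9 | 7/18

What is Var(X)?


E[X] = 121/18
E[X²] = 397/6
Var(X) = E[X²] - (E[X])² = 397/6 - 14641/324 = 6797/324

Var(X) = 6797/324 ≈ 20.9784


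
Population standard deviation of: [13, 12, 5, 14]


Mean = 44/4 = 11
  (13-11)²=4
  (12-11)²=1
  (5-11)²=36
  (14-11)²=9
Σ(x-μ)² = 50
σ² = 50/4 = 25/2

σ = √(25/2) ≈ 3.5355


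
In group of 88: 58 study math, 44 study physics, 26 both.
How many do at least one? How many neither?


|A∪B| = 58+44-26 = 76
Neither = 88-76 = 12

At least one: 76; Neither: 12


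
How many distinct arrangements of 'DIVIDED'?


Letters: 7, freq: {'D': 3, 'I': 2, 'V': 1, 'E': 1}
7!/(3!×2!×1!×1!) = 5040/12 = 420

420


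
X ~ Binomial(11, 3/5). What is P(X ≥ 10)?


P(X ≥ 10) = Σ P(X=i) for i=10..11
P(X=10) = 1299078/48828125
P(X=11) = 177147/48828125
Sum = 59049/1953125

P(X ≥ 10) = 59049/1953125 ≈ 3.02%


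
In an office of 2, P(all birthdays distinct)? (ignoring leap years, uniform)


P(all different) = Π(365-i)/365 for i=0..1
= (365/365)×(364/365)×...×(364/365)
= 0.997260

P ≈ 0.9973 ≈ 99.73%


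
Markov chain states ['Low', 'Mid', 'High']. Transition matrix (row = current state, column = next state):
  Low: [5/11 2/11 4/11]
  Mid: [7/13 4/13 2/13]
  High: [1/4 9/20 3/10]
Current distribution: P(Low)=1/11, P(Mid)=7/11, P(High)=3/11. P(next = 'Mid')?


P(next=Mid) = Σᵢ P(now=i)×P(i→Mid)
= 1/11×2/11 + 7/11×4/13 + 3/11×9/20
= 2/121 + 28/143 + 27/220 = 10541/31460

P = 10541/31460 ≈ 0.3351


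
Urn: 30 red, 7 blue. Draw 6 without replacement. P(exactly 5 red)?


Hypergeometric: C(30,5)×C(7,1)/C(37,6)
= 142506×7/2324784 = 23751/55352

P(X=5) = 23751/55352 ≈ 42.91%


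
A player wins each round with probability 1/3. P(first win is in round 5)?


Geometric: P(X=5) = (1-p)^(k-1)×p = (2/3)^4×1/3 = 16/243

P(X=5) = 16/243 ≈ 6.58%


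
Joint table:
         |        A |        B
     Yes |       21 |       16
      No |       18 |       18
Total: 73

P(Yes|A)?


P(Yes|A) = 21/(21+18) = 21/39 = 7/13

P = 7/13 ≈ 53.85%


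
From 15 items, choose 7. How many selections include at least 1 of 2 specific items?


Complement: C(15,7) - C(13,7) = 6435 - 1716 = 4719

4719
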